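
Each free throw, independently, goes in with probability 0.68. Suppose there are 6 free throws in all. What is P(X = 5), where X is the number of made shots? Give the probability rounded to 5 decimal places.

X ~ Binomial(n=6, p=0.68).
P(X=5) = C(6,5) · p^5 · (1−p)^1
= 6 · 0.14539 · 0.32 = 0.2791552

0.27916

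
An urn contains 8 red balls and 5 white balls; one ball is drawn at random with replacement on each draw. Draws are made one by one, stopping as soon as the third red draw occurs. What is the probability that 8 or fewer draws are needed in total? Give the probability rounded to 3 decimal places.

0.959

Finishing within 8 draws ⇔ at least 3 successes in the first 8. With X ~ Binomial(8, 0.615385), P(Y ≤ 8) = 1 − P(X ≤ 2).
  k=0: C(8,0)·0.615385^0·0.384615^8 = 0.00048
  k=1: C(8,1)·0.615385^1·0.384615^7 = 0.00613
  k=2: C(8,2)·0.615385^2·0.384615^6 = 0.03433
1 − 0.04093 = 0.95907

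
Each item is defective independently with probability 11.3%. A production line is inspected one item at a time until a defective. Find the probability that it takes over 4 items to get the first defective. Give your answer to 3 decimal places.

Y = number of items to the first success; geometric, p = 0.113.
P(Y > 4) = P(first 4 all fail) = (1−p)^4 = 0.61901

0.619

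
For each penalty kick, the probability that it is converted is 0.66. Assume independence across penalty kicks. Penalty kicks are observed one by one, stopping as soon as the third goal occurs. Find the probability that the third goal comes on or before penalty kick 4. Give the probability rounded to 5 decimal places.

0.58074

Finishing within 4 penalty kicks ⇔ at least 3 successes in the first 4. With X ~ Binomial(4, 0.66), P(Y ≤ 4) = 1 − P(X ≤ 2).
  k=0: C(4,0)·0.66^0·0.34^4 = 0.0133634
  k=1: C(4,1)·0.66^1·0.34^3 = 0.1037626
  k=2: C(4,2)·0.66^2·0.34^2 = 0.3021322
1 − 0.4192581 = 0.5807419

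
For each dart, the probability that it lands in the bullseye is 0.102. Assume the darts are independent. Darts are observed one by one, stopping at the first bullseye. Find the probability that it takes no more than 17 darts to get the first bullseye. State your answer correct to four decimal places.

0.8394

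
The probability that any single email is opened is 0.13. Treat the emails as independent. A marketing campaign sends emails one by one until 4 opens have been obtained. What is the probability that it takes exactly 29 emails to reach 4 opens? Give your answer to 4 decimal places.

Y = trial on which the fourth success occurs; negative binomial, r=4, p=0.13.
P(Y=29) = C(28,3) · p^4 · (1−p)^25
= 3276 · 0.00028561 · 0.03076 = 0.028781

0.0288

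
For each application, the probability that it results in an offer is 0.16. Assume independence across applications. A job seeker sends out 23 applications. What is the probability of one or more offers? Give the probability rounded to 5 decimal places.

0.98187

P(at least one) = 1 − P(none) = 1 − (1 − 0.16)^23
= 1 − 0.0181311 = 0.9818689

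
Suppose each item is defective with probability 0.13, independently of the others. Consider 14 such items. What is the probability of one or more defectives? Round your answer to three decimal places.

0.858

P(at least one) = 1 − P(none) = 1 − (1 − 0.13)^14
= 1 − 0.14232 = 0.85768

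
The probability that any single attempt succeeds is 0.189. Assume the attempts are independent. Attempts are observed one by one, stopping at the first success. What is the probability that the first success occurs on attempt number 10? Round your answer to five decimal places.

Geometric (trials to first success), p = 0.189.
P(Y = 10) = (1−p)^9 · p = 0.15177 · 0.189 = 0.0286846

0.02868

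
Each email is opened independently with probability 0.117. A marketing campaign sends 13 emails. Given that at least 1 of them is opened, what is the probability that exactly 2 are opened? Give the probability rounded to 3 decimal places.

X ~ Binomial(13, 0.117). Want P(X=2 | X≥1) = P(X=2) / P(X≥1).
P(X=2) = C(13,2)·0.117^2·0.883^11 = 0.27167
P(X≥1) = 1 − 0.19838 = 0.80162
Ratio = 0.27167 / 0.80162 = 0.33889

0.339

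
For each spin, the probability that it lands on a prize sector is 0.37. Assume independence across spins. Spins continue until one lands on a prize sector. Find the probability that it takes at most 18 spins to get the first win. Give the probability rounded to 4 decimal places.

0.9998

Y = number of spins to the first success; geometric, p = 0.37.
P(Y ≤ 18) = 1 − (1−p)^18 = 1 − 0.000244 = 0.999756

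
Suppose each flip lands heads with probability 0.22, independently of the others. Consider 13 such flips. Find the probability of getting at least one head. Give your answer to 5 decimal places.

P(at least one) = 1 − P(none) = 1 − (1 − 0.22)^13
= 1 − 0.0395576 = 0.9604424

0.96044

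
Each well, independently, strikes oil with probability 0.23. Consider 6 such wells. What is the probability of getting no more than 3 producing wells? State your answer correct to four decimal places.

0.9720

X ~ Binomial(6, 0.23); P(X ≤ 3) = Σ C(6,k) p^k (1−p)^(6−k) over k:
  k=0: C(6,0)·0.23^0·0.77^6 = 0.208422
  k=1: C(6,1)·0.23^1·0.77^5 = 0.373536
  k=2: C(6,2)·0.23^2·0.77^4 = 0.278939
  k=3: C(6,3)·0.23^3·0.77^3 = 0.111093
Total = 0.971991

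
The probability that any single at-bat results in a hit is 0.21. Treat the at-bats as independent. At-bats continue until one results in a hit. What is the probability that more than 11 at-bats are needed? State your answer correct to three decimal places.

Y = number of at-bats to the first success; geometric, p = 0.21.
P(Y > 11) = P(first 11 all fail) = (1−p)^11 = 0.07480

0.075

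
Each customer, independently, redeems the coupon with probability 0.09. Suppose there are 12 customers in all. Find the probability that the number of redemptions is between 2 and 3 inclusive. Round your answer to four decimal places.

0.2768

X ~ Binomial(12, 0.09); P(2 ≤ X ≤ 3) = Σ C(12,k) p^k (1−p)^(12−k) over k:
  k=2: C(12,2)·0.09^2·0.91^10 = 0.208182
  k=3: C(12,3)·0.09^3·0.91^9 = 0.068631
Total = 0.276813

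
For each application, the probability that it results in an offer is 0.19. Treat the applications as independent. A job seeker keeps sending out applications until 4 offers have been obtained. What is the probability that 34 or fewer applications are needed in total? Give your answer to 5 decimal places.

0.90944

Finishing within 34 applications ⇔ at least 4 successes in the first 34. With X ~ Binomial(34, 0.19), P(Y ≤ 34) = 1 − P(X ≤ 3).
  k=0: C(34,0)·0.19^0·0.81^34 = 0.0007736
  k=1: C(34,1)·0.19^1·0.81^33 = 0.0061693
  k=2: C(34,2)·0.19^2·0.81^32 = 0.0238776
  k=3: C(34,3)·0.19^3·0.81^31 = 0.0597431
1 − 0.0905636 = 0.9094364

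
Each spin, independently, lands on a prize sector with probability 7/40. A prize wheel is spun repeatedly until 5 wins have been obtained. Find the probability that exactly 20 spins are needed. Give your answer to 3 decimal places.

0.036

Y = trial on which the fifth success occurs; negative binomial, r=5, p=0.175.
P(Y=20) = C(19,4) · p^5 · (1−p)^15
= 3876 · 0.00016413 · 0.055822 = 0.03551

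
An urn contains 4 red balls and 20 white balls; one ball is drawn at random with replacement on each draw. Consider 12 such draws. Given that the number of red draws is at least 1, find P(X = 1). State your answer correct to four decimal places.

0.3032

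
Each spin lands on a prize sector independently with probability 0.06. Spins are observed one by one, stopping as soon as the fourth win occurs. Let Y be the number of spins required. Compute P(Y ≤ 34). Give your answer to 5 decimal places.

Finishing within 34 spins ⇔ at least 4 successes in the first 34. With X ~ Binomial(34, 0.06), P(Y ≤ 34) = 1 − P(X ≤ 3).
  k=0: C(34,0)·0.06^0·0.94^34 = 0.1219964
  k=1: C(34,1)·0.06^1·0.94^33 = 0.2647581
  k=2: C(34,2)·0.06^2·0.94^32 = 0.2788410
  k=3: C(34,3)·0.06^3·0.94^31 = 0.1898492
1 − 0.8554448 = 0.1445552

0.14456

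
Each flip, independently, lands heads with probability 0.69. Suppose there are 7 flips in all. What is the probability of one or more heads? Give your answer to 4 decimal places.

0.9997

P(at least one) = 1 − P(none) = 1 − (1 − 0.69)^7
= 1 − 0.000275 = 0.999725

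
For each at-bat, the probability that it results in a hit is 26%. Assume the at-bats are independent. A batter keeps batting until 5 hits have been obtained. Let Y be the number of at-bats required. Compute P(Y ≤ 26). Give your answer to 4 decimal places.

0.8444

Finishing within 26 at-bats ⇔ at least 5 successes in the first 26. With X ~ Binomial(26, 0.26), P(Y ≤ 26) = 1 − P(X ≤ 4).
  k=0: C(26,0)·0.26^0·0.74^26 = 0.000398
  k=1: C(26,1)·0.26^1·0.74^25 = 0.003637
  k=2: C(26,2)·0.26^2·0.74^24 = 0.015973
  k=3: C(26,3)·0.26^3·0.74^23 = 0.044898
  k=4: C(26,4)·0.26^4·0.74^22 = 0.090705
1 − 0.155611 = 0.844389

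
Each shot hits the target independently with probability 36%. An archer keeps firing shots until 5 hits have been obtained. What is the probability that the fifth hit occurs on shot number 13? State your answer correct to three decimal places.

Y = trial on which the fifth success occurs; negative binomial, r=5, p=0.36.
P(Y=13) = C(12,4) · p^5 · (1−p)^8
= 495 · 0.0060466 · 0.028147 = 0.08425

0.084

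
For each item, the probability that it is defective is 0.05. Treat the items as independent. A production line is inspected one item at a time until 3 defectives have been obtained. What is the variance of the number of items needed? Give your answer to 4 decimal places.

1140.0000

Y = total items until the third success; negative binomial with r=3, p=0.05.
Var(Y) = r(1−p)/p² = 3·0.95 / 0.05² = 1140.000000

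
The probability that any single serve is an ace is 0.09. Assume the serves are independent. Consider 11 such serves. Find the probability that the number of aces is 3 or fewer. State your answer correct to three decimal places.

X ~ Binomial(11, 0.09); P(X ≤ 3) = Σ C(11,k) p^k (1−p)^(11−k) over k:
  k=0: C(11,0)·0.09^0·0.91^11 = 0.35437
  k=1: C(11,1)·0.09^1·0.91^10 = 0.38552
  k=2: C(11,2)·0.09^2·0.91^9 = 0.19064
  k=3: C(11,3)·0.09^3·0.91^8 = 0.05656
Total = 0.98710

0.987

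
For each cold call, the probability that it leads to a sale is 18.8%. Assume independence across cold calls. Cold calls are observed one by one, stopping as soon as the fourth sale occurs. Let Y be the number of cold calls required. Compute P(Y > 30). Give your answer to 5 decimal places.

0.15800

Needing more than 30 cold calls ⇔ fewer than 4 successes in the first 30. With X ~ Binomial(30, 0.188), P(Y > 30) = P(X ≤ 3).
  k=0: C(30,0)·0.188^0·0.812^30 = 0.0019350
  k=1: C(30,1)·0.188^1·0.812^29 = 0.0134401
  k=2: C(30,2)·0.188^2·0.812^28 = 0.0451205
  k=3: C(30,3)·0.188^3·0.812^27 = 0.0975017
P(X ≤ 3) = 0.1579974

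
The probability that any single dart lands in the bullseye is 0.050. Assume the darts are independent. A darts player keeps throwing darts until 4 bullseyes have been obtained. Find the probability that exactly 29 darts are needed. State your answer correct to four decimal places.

0.0057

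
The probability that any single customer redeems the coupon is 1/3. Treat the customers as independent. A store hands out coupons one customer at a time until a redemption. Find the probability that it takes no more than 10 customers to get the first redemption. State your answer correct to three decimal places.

0.983

Y = number of customers to the first success; geometric, p = 0.333333.
P(Y ≤ 10) = 1 − (1−p)^10 = 1 − 0.01734 = 0.98266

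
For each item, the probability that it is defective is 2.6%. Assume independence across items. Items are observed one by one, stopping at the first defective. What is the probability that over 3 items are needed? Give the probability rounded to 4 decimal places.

Y = number of items to the first success; geometric, p = 0.026.
P(Y > 3) = P(first 3 all fail) = (1−p)^3 = 0.924010

0.9240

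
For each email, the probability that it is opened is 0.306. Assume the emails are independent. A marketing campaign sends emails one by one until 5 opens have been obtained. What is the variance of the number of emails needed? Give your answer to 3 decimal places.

Y = total emails until the fifth success; negative binomial with r=5, p=0.306.
Var(Y) = r(1−p)/p² = 5·0.694 / 0.306² = 37.05840

37.058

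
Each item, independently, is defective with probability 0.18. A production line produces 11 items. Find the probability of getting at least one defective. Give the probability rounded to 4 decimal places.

P(at least one) = 1 − P(none) = 1 − (1 − 0.18)^11
= 1 − 0.112707 = 0.887293

0.8873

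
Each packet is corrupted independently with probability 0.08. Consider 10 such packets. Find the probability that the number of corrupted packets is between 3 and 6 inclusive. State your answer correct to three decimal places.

X ~ Binomial(10, 0.08); P(3 ≤ X ≤ 6) = Σ C(10,k) p^k (1−p)^(10−k) over k:
  k=3: C(10,3)·0.08^3·0.92^7 = 0.03427
  k=4: C(10,4)·0.08^4·0.92^6 = 0.00522
  k=5: C(10,5)·0.08^5·0.92^5 = 0.00054
  k=6: C(10,6)·0.08^6·0.92^4 = 0.00004
Total = 0.04007

0.040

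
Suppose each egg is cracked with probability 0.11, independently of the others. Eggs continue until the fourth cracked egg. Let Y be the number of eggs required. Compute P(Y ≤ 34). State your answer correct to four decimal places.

Finishing within 34 eggs ⇔ at least 4 successes in the first 34. With X ~ Binomial(34, 0.11), P(Y ≤ 34) = 1 − P(X ≤ 3).
  k=0: C(34,0)·0.11^0·0.89^34 = 0.019022
  k=1: C(34,1)·0.11^1·0.89^33 = 0.079936
  k=2: C(34,2)·0.11^2·0.89^32 = 0.163015
  k=3: C(34,3)·0.11^3·0.89^31 = 0.214912
1 − 0.476885 = 0.523115

0.5231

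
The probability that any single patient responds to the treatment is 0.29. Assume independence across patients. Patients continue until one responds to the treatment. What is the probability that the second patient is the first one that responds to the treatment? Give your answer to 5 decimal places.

0.20590

Geometric (trials to first success), p = 0.29.
P(Y = 2) = (1−p)^1 · p = 0.71 · 0.29 = 0.2059000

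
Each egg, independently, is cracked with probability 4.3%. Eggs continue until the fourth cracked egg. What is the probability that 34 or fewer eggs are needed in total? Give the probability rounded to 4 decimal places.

Finishing within 34 eggs ⇔ at least 4 successes in the first 34. With X ~ Binomial(34, 0.043), P(Y ≤ 34) = 1 − P(X ≤ 3).
  k=0: C(34,0)·0.043^0·0.957^34 = 0.224391
  k=1: C(34,1)·0.043^1·0.957^33 = 0.342800
  k=2: C(34,2)·0.043^2·0.957^32 = 0.254145
  k=3: C(34,3)·0.043^3·0.957^31 = 0.121806
1 − 0.943142 = 0.056858

0.0569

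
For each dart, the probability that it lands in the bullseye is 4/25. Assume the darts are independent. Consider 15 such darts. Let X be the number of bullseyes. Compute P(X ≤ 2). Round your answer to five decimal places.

X ~ Binomial(15, 0.16); P(X ≤ 2) = Σ C(15,k) p^k (1−p)^(15−k) over k:
  k=0: C(15,0)·0.16^0·0.84^15 = 0.0731458
  k=1: C(15,1)·0.16^1·0.84^14 = 0.2089880
  k=2: C(15,2)·0.16^2·0.84^13 = 0.2786506
Total = 0.5607843

0.56078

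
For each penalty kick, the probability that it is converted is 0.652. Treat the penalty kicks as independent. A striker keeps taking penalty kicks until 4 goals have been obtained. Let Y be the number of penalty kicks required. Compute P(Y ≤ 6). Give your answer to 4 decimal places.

0.6511

Finishing within 6 penalty kicks ⇔ at least 4 successes in the first 6. With X ~ Binomial(6, 0.652), P(Y ≤ 6) = 1 − P(X ≤ 3).
  k=0: C(6,0)·0.652^0·0.348^6 = 0.001776
  k=1: C(6,1)·0.652^1·0.348^5 = 0.019966
  k=2: C(6,2)·0.652^2·0.348^4 = 0.093520
  k=3: C(6,3)·0.652^3·0.348^3 = 0.233620
1 − 0.348882 = 0.651118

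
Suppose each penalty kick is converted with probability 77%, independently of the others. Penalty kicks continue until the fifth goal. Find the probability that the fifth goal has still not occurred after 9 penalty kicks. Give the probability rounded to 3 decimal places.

0.035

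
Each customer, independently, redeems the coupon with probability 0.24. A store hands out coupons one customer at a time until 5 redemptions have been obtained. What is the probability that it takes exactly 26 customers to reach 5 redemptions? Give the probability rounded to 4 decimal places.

0.0316

Y = trial on which the fifth success occurs; negative binomial, r=5, p=0.24.
P(Y=26) = C(25,4) · p^5 · (1−p)^21
= 12650 · 0.00079626 · 0.0031411 = 0.031640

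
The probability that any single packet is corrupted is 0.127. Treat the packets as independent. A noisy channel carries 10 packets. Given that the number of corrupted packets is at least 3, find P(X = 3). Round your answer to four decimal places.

X ~ Binomial(10, 0.127). Want P(X=3 | X≥3) = P(X=3) / P(X≥3).
P(X=3) = C(10,3)·0.127^3·0.873^7 = 0.094993
P(X≥3) = 1 − 0.257124 − 0.374052 − 0.244869 = 0.123955
Ratio = 0.094993 / 0.123955 = 0.766351

0.7664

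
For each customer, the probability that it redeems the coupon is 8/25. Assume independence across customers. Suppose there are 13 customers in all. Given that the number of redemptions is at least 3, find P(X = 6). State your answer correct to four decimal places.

X ~ Binomial(13, 0.32). Want P(X=6 | X≥3) = P(X=6) / P(X≥3).
P(X=6) = C(13,6)·0.32^6·0.68^7 = 0.123874
P(X≥3) = 1 − 0.006647 − 0.040663 − 0.114813 = 0.837877
Ratio = 0.123874 / 0.837877 = 0.147843

0.1478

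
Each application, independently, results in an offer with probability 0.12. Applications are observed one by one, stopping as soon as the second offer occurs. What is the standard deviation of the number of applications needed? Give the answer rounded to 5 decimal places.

11.05542

Y = total applications until the second success; negative binomial with r=2, p=0.12.
SD(Y) = √[r(1−p)/p²] = √(122.2222222) = 11.0554160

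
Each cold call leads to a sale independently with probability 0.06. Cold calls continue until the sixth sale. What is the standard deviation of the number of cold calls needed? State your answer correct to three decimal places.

Y = total cold calls until the sixth success; negative binomial with r=6, p=0.06.
SD(Y) = √[r(1−p)/p²] = √(1566.66667) = 39.58114

39.581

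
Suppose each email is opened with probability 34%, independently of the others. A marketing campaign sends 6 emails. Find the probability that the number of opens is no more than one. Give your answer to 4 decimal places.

X ~ Binomial(6, 0.34); P(X ≤ 1) = Σ C(6,k) p^k (1−p)^(6−k) over k:
  k=0: C(6,0)·0.34^0·0.66^6 = 0.082654
  k=1: C(6,1)·0.34^1·0.66^5 = 0.255476
Total = 0.338130

0.3381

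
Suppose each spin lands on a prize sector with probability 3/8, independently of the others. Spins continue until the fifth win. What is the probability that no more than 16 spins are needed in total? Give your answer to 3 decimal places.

Finishing within 16 spins ⇔ at least 5 successes in the first 16. With X ~ Binomial(16, 0.375), P(Y ≤ 16) = 1 − P(X ≤ 4).
  k=0: C(16,0)·0.375^0·0.625^16 = 0.00054
  k=1: C(16,1)·0.375^1·0.625^15 = 0.00520
  k=2: C(16,2)·0.375^2·0.625^14 = 0.02342
  k=3: C(16,3)·0.375^3·0.625^13 = 0.06557
  k=4: C(16,4)·0.375^4·0.625^12 = 0.12787
1 − 0.22260 = 0.77740

0.777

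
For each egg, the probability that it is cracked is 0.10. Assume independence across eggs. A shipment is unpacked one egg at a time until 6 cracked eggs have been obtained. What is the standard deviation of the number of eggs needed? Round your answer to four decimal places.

Y = total eggs until the sixth success; negative binomial with r=6, p=0.10.
SD(Y) = √[r(1−p)/p²] = √(540.000000) = 23.237900

23.2379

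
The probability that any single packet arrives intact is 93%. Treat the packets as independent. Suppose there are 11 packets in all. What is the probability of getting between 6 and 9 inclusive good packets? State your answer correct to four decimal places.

X ~ Binomial(11, 0.93); P(6 ≤ X ≤ 9) = Σ C(11,k) p^k (1−p)^(11−k) over k:
  k=6: C(11,6)·0.93^6·0.07^5 = 0.000502
  k=7: C(11,7)·0.93^7·0.07^4 = 0.004767
  k=8: C(11,8)·0.93^8·0.07^3 = 0.031670
  k=9: C(11,9)·0.93^9·0.07^2 = 0.140251
Total = 0.177190

0.1772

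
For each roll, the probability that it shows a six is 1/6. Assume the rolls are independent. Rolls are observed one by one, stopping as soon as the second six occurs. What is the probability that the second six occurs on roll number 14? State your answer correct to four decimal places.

0.0405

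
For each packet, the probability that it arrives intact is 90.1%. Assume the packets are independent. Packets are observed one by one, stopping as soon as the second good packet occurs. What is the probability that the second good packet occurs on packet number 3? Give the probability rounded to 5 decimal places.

Y = trial on which the second success occurs; negative binomial, r=2, p=0.901.
P(Y=3) = C(2,1) · p^2 · (1−p)^1
= 2 · 0.8118 · 0.099 = 0.1607366

0.16074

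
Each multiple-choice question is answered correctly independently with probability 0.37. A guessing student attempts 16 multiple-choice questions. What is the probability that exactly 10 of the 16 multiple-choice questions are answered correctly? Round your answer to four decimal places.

0.0241

X ~ Binomial(n=16, p=0.37).
P(X=10) = C(16,10) · p^10 · (1−p)^6
= 8008 · 4.8086e-05 · 0.062524 = 0.024076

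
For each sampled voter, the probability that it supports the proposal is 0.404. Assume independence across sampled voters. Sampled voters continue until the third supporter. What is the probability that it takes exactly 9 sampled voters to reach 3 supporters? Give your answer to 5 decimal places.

0.08275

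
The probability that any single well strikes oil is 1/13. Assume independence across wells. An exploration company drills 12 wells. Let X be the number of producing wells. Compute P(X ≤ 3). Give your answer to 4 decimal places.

X ~ Binomial(12, 0.076923); P(X ≤ 3) = Σ C(12,k) p^k (1−p)^(12−k) over k:
  k=0: C(12,0)·0.076923^0·0.923077^12 = 0.382697
  k=1: C(12,1)·0.076923^1·0.923077^11 = 0.382697
  k=2: C(12,2)·0.076923^2·0.923077^10 = 0.175403
  k=3: C(12,3)·0.076923^3·0.923077^9 = 0.048723
Total = 0.989519

0.9895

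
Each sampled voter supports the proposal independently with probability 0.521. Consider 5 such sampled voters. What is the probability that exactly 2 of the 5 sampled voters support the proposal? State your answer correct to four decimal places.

0.2983

X ~ Binomial(n=5, p=0.521).
P(X=2) = C(5,2) · p^2 · (1−p)^3
= 10 · 0.27144 · 0.1099 = 0.298320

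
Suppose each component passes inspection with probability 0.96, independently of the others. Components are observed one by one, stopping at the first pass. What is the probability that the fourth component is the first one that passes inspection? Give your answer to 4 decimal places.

Geometric (trials to first success), p = 0.96.
P(Y = 4) = (1−p)^3 · p = 6.4e-05 · 0.96 = 0.000061

0.0001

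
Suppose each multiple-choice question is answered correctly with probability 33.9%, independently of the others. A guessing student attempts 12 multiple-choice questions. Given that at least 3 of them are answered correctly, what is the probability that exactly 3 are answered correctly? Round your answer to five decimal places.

0.24891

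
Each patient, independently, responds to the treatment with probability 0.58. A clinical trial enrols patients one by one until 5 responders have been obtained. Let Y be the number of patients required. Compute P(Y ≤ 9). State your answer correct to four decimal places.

Finishing within 9 patients ⇔ at least 5 successes in the first 9. With X ~ Binomial(9, 0.58), P(Y ≤ 9) = 1 − P(X ≤ 4).
  k=0: C(9,0)·0.58^0·0.42^9 = 0.000407
  k=1: C(9,1)·0.58^1·0.42^8 = 0.005054
  k=2: C(9,2)·0.58^2·0.42^7 = 0.027919
  k=3: C(9,3)·0.58^3·0.42^6 = 0.089962
  k=4: C(9,4)·0.58^4·0.42^5 = 0.186350
1 − 0.309692 = 0.690308

0.6903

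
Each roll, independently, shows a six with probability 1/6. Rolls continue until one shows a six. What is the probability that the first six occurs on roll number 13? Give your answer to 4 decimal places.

0.0187

Geometric (trials to first success), p = 0.166667.
P(Y = 13) = (1−p)^12 · p = 0.11216 · 0.166667 = 0.018693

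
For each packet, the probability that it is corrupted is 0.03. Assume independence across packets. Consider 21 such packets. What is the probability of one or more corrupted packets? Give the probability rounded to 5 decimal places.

0.47252

P(at least one) = 1 − P(none) = 1 − (1 − 0.03)^21
= 1 − 0.5274805 = 0.4725195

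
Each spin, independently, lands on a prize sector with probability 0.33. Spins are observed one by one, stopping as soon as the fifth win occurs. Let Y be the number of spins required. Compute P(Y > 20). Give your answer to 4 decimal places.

Needing more than 20 spins ⇔ fewer than 5 successes in the first 20. With X ~ Binomial(20, 0.33), P(Y > 20) = P(X ≤ 4).
  k=0: C(20,0)·0.33^0·0.67^20 = 0.000332
  k=1: C(20,1)·0.33^1·0.67^19 = 0.003273
  k=2: C(20,2)·0.33^2·0.67^18 = 0.015315
  k=3: C(20,3)·0.33^3·0.67^17 = 0.045260
  k=4: C(20,4)·0.33^4·0.67^16 = 0.094743
P(X ≤ 4) = 0.158924

0.1589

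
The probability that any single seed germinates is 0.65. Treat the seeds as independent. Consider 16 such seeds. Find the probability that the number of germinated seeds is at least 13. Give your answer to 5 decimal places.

X ~ Binomial(16, 0.65); P(X ≥ 13) = Σ C(16,k) p^k (1−p)^(16−k) over k:
  k=13: C(16,13)·0.65^13·0.35^3 = 0.0887699
  k=14: C(16,14)·0.65^14·0.35^2 = 0.0353268
  k=15: C(16,15)·0.65^15·0.35^1 = 0.0087476
  k=16: C(16,16)·0.65^16·0.35^0 = 0.0010153
Total = 0.1338597

0.13386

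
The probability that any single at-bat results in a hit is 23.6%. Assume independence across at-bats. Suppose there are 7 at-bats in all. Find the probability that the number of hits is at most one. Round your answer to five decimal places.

X ~ Binomial(7, 0.236); P(X ≤ 1) = Σ C(7,k) p^k (1−p)^(7−k) over k:
  k=0: C(7,0)·0.236^0·0.764^7 = 0.1519335
  k=1: C(7,1)·0.236^1·0.764^6 = 0.3285263
Total = 0.4804598

0.48046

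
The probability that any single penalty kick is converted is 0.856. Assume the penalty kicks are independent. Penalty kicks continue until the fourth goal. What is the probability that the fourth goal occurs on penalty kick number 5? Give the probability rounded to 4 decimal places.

0.3093

Y = trial on which the fourth success occurs; negative binomial, r=4, p=0.856.
P(Y=5) = C(4,3) · p^4 · (1−p)^1
= 4 · 0.5369 · 0.144 = 0.309256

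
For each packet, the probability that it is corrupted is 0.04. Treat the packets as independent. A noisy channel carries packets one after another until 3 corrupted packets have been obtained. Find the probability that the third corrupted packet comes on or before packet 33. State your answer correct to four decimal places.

0.1442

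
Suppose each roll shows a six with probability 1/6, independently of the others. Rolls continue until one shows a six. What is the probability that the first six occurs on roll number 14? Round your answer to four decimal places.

Geometric (trials to first success), p = 0.166667.
P(Y = 14) = (1−p)^13 · p = 0.093464 · 0.166667 = 0.015577

0.0156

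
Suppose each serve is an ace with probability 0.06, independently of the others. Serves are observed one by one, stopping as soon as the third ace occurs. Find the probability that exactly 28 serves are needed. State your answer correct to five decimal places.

0.01614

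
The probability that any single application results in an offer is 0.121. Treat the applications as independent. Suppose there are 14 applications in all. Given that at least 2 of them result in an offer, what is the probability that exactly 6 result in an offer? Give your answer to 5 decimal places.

0.00647

X ~ Binomial(14, 0.121). Want P(X=6 | X≥2) = P(X=6) / P(X≥2).
P(X=6) = C(14,6)·0.121^6·0.879^8 = 0.0033588
P(X≥2) = 1 − 0.1643782 − 0.3167880 = 0.5188337
Ratio = 0.0033588 / 0.5188337 = 0.0064737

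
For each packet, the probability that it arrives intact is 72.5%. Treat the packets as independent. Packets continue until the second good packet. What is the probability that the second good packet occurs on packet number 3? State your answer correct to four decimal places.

Y = trial on which the second success occurs; negative binomial, r=2, p=0.725.
P(Y=3) = C(2,1) · p^2 · (1−p)^1
= 2 · 0.52563 · 0.275 = 0.289094

0.2891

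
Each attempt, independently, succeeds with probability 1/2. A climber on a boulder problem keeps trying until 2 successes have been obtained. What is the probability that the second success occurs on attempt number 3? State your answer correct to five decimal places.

Y = trial on which the second success occurs; negative binomial, r=2, p=0.50.
P(Y=3) = C(2,1) · p^2 · (1−p)^1
= 2 · 0.25 · 0.5 = 0.2500000

0.25000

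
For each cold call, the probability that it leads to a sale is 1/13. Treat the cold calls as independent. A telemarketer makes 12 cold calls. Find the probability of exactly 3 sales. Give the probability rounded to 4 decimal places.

0.0487

X ~ Binomial(n=12, p=0.076923).
P(X=3) = C(12,3) · p^3 · (1−p)^9
= 220 · 0.00045517 · 0.48657 = 0.048723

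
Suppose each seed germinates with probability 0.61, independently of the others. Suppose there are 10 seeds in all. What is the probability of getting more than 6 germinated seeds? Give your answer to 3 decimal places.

0.408

X ~ Binomial(10, 0.61); P(X ≥ 7) = Σ C(10,k) p^k (1−p)^(10−k) over k:
  k=7: C(10,7)·0.61^7·0.39^3 = 0.22371
  k=8: C(10,8)·0.61^8·0.39^2 = 0.13121
  k=9: C(10,9)·0.61^9·0.39^1 = 0.04561
  k=10: C(10,10)·0.61^10·0.39^0 = 0.00713
Total = 0.40766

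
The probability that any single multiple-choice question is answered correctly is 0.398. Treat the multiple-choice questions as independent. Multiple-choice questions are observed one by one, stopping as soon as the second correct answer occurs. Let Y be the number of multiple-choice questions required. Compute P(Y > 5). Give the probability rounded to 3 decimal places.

Needing more than 5 multiple-choice questions ⇔ fewer than 2 successes in the first 5. With X ~ Binomial(5, 0.398), P(Y > 5) = P(X ≤ 1).
  k=0: C(5,0)·0.398^0·0.602^5 = 0.07906
  k=1: C(5,1)·0.398^1·0.602^4 = 0.26136
P(X ≤ 1) = 0.34042

0.340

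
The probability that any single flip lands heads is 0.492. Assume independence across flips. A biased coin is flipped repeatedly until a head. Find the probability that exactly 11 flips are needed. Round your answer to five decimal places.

0.00056

Geometric (trials to first success), p = 0.492.
P(Y = 11) = (1−p)^10 · p = 0.0011446 · 0.492 = 0.0005631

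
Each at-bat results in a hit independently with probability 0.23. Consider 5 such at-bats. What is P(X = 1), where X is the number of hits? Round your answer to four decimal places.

0.4043

X ~ Binomial(n=5, p=0.23).
P(X=1) = C(5,1) · p^1 · (1−p)^4
= 5 · 0.23 · 0.35153 = 0.404260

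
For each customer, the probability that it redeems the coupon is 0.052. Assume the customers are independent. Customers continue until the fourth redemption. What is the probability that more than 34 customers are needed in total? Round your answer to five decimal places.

0.90164

Needing more than 34 customers ⇔ fewer than 4 successes in the first 34. With X ~ Binomial(34, 0.052), P(Y > 34) = P(X ≤ 3).
  k=0: C(34,0)·0.052^0·0.948^34 = 0.1627359
  k=1: C(34,1)·0.052^1·0.948^33 = 0.3034991
  k=2: C(34,2)·0.052^2·0.948^32 = 0.2746859
  k=3: C(34,3)·0.052^3·0.948^31 = 0.1607164
P(X ≤ 3) = 0.9016373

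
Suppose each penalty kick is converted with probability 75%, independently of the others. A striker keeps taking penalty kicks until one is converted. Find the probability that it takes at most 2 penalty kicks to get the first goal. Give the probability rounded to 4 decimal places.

0.9375

Y = number of penalty kicks to the first success; geometric, p = 0.75.
P(Y ≤ 2) = 1 − (1−p)^2 = 1 − 0.062500 = 0.937500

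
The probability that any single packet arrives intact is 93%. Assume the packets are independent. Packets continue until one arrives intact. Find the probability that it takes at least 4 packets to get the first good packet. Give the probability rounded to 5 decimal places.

0.00034

Y = number of packets to the first success; geometric, p = 0.93.
P(Y > 3) = P(first 3 all fail) = (1−p)^3 = 0.0003430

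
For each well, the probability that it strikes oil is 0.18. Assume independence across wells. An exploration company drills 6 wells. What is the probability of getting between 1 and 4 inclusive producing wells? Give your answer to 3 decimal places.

X ~ Binomial(6, 0.18); P(1 ≤ X ≤ 4) = Σ C(6,k) p^k (1−p)^(6−k) over k:
  k=1: C(6,1)·0.18^1·0.82^5 = 0.40040
  k=2: C(6,2)·0.18^2·0.82^4 = 0.21973
  k=3: C(6,3)·0.18^3·0.82^3 = 0.06431
  k=4: C(6,4)·0.18^4·0.82^2 = 0.01059
Total = 0.69503

0.695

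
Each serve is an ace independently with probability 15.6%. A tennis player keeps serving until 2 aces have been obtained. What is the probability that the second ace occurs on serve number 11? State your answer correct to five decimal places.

Y = trial on which the second success occurs; negative binomial, r=2, p=0.156.
P(Y=11) = C(10,1) · p^2 · (1−p)^9
= 10 · 0.024336 · 0.21731 = 0.0528848

0.05288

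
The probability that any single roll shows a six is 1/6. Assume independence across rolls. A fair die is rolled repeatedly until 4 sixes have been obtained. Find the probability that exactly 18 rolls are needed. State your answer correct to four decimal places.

Y = trial on which the fourth success occurs; negative binomial, r=4, p=0.166667.
P(Y=18) = C(17,3) · p^4 · (1−p)^14
= 680 · 0.0007716 · 0.077887 = 0.040866

0.0409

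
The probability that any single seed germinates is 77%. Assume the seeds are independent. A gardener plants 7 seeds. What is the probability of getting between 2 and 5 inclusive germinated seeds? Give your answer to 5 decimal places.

X ~ Binomial(7, 0.77); P(2 ≤ X ≤ 5) = Σ C(7,k) p^k (1−p)^(7−k) over k:
  k=2: C(7,2)·0.77^2·0.23^5 = 0.0080138
  k=3: C(7,3)·0.77^3·0.23^4 = 0.0447148
  k=4: C(7,4)·0.77^4·0.23^3 = 0.1496975
  k=5: C(7,5)·0.77^5·0.23^2 = 0.3006967
Total = 0.5031228

0.50312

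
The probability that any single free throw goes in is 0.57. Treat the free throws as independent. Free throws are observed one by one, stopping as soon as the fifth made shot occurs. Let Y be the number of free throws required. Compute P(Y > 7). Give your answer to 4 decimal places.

Needing more than 7 free throws ⇔ fewer than 5 successes in the first 7. With X ~ Binomial(7, 0.57), P(Y > 7) = P(X ≤ 4).
  k=0: C(7,0)·0.57^0·0.43^7 = 0.002718
  k=1: C(7,1)·0.57^1·0.43^6 = 0.025222
  k=2: C(7,2)·0.57^2·0.43^5 = 0.100302
  k=3: C(7,3)·0.57^3·0.43^4 = 0.221598
  k=4: C(7,4)·0.57^4·0.43^3 = 0.293747
P(X ≤ 4) = 0.643588

0.6436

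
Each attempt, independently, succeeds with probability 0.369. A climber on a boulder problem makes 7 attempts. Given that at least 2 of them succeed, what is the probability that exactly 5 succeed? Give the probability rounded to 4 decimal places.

0.0718

X ~ Binomial(7, 0.369). Want P(X=5 | X≥2) = P(X=5) / P(X≥2).
P(X=5) = C(7,5)·0.369^5·0.631^2 = 0.057202
P(X≥2) = 1 − 0.039830 − 0.163042 = 0.797128
Ratio = 0.057202 / 0.797128 = 0.071760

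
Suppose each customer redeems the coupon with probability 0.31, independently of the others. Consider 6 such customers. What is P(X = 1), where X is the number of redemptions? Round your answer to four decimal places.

0.2909

X ~ Binomial(n=6, p=0.31).
P(X=1) = C(6,1) · p^1 · (1−p)^5
= 6 · 0.31 · 0.1564 = 0.290910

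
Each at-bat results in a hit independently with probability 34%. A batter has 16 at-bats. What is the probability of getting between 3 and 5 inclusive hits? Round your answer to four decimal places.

0.4708

X ~ Binomial(16, 0.34); P(3 ≤ X ≤ 5) = Σ C(16,k) p^k (1−p)^(16−k) over k:
  k=3: C(16,3)·0.34^3·0.66^13 = 0.099242
  k=4: C(16,4)·0.34^4·0.66^12 = 0.166155
  k=5: C(16,5)·0.34^5·0.66^11 = 0.205428
Total = 0.470826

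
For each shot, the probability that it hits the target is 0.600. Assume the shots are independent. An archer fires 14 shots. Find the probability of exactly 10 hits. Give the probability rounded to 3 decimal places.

0.155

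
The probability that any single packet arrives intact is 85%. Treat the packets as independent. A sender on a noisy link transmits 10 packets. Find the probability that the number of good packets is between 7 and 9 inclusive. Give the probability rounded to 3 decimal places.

0.753

X ~ Binomial(10, 0.85); P(7 ≤ X ≤ 9) = Σ C(10,k) p^k (1−p)^(10−k) over k:
  k=7: C(10,7)·0.85^7·0.15^3 = 0.12983
  k=8: C(10,8)·0.85^8·0.15^2 = 0.27590
  k=9: C(10,9)·0.85^9·0.15^1 = 0.34743
Total = 0.75316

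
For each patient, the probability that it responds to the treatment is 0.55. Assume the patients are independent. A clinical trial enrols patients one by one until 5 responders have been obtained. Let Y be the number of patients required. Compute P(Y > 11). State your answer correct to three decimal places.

0.174

Needing more than 11 patients ⇔ fewer than 5 successes in the first 11. With X ~ Binomial(11, 0.55), P(Y > 11) = P(X ≤ 4).
  k=0: C(11,0)·0.55^0·0.45^11 = 0.00015
  k=1: C(11,1)·0.55^1·0.45^10 = 0.00206
  k=2: C(11,2)·0.55^2·0.45^9 = 0.01259
  k=3: C(11,3)·0.55^3·0.45^8 = 0.04616
  k=4: C(11,4)·0.55^4·0.45^7 = 0.11284
P(X ≤ 4) = 0.17380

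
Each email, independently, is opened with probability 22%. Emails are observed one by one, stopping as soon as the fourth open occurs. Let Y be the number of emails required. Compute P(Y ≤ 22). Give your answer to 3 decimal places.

0.746

Finishing within 22 emails ⇔ at least 4 successes in the first 22. With X ~ Binomial(22, 0.22), P(Y ≤ 22) = 1 − P(X ≤ 3).
  k=0: C(22,0)·0.22^0·0.78^22 = 0.00423
  k=1: C(22,1)·0.22^1·0.78^21 = 0.02623
  k=2: C(22,2)·0.22^2·0.78^20 = 0.07769
  k=3: C(22,3)·0.22^3·0.78^19 = 0.14608
1 − 0.25423 = 0.74577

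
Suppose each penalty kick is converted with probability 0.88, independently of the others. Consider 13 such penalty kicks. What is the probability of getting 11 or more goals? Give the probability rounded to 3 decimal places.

0.802

X ~ Binomial(13, 0.88); P(X ≥ 11) = Σ C(13,k) p^k (1−p)^(13−k) over k:
  k=11: C(13,11)·0.88^11·0.12^2 = 0.27527
  k=12: C(13,12)·0.88^12·0.12^1 = 0.33645
  k=13: C(13,13)·0.88^13·0.12^0 = 0.18979
Total = 0.80151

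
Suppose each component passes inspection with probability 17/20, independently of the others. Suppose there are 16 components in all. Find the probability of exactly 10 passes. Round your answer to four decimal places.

X ~ Binomial(n=16, p=0.85).
P(X=10) = C(16,10) · p^10 · (1−p)^6
= 8008 · 0.19687 · 1.1391e-05 = 0.017958

0.0180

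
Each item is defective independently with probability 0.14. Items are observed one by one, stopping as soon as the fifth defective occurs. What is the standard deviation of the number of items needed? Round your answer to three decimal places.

14.812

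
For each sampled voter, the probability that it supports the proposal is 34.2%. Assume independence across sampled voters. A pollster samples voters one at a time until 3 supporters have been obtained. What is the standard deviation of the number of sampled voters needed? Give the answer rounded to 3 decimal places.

Y = total sampled voters until the third success; negative binomial with r=3, p=0.342.
SD(Y) = √[r(1−p)/p²] = √(16.87699) = 4.10816

4.108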